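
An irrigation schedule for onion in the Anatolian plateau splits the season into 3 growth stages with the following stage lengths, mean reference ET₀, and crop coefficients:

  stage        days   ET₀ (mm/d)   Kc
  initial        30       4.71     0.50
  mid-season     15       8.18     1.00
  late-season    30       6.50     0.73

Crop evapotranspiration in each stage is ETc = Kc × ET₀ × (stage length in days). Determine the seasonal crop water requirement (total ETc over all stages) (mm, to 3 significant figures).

336 mm

initial: 0.50 × 4.71 × 30 = 70.65 mm
mid-season: 1.00 × 8.18 × 15 = 122.70 mm
late-season: 0.73 × 6.50 × 30 = 142.35 mm
Seasonal total = 335.70 mm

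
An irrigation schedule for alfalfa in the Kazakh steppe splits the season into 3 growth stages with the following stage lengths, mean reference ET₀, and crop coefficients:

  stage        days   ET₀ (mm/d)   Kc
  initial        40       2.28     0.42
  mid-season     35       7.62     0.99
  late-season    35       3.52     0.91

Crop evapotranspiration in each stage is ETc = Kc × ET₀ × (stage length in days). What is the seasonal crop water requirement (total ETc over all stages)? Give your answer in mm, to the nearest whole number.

initial: 0.42 × 2.28 × 40 = 38.30 mm
mid-season: 0.99 × 7.62 × 35 = 264.03 mm
late-season: 0.91 × 3.52 × 35 = 112.11 mm
Seasonal total = 414.44 mm

414 mm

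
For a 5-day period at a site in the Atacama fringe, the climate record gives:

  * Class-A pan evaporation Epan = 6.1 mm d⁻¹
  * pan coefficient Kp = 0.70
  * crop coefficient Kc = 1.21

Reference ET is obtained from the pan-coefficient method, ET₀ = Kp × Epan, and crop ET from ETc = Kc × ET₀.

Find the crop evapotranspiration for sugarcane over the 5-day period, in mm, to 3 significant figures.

25.8 mm

ET₀ = 0.70 × 6.1 = 4.2700 mm/d
ETc = Kc × ET₀ = 1.21 × 4.2700 = 5.1667 mm/d
Over 5 days: 5.1667 × 5 = 25.834 mm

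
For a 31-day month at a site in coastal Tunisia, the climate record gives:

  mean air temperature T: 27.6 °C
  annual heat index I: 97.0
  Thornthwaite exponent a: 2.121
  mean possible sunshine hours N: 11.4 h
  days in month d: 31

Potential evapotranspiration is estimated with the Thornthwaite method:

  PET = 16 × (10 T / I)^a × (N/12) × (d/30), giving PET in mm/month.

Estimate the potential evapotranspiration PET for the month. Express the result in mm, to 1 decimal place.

144.3 mm

10T/I = 10 × 27.6 / 97.0 = 2.8454
(10T/I)^a = 2.8454^2.121 = 9.1884
Uncorrected PET = 16 × 9.1884 = 147.014 mm
Correction = (N/12)(d/30) = (11.4/12)(31/30) = 0.9817
PET = 147.014 × 0.9817 = 144.324 mm/month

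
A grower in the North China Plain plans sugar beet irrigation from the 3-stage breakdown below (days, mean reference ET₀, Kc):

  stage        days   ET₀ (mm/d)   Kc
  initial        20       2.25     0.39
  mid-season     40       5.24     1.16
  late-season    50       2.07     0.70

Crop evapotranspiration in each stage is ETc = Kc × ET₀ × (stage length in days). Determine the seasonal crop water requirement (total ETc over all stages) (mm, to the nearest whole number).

333 mm

initial: 0.39 × 2.25 × 20 = 17.55 mm
mid-season: 1.16 × 5.24 × 40 = 243.14 mm
late-season: 0.70 × 2.07 × 50 = 72.45 mm
Seasonal total = 333.14 mm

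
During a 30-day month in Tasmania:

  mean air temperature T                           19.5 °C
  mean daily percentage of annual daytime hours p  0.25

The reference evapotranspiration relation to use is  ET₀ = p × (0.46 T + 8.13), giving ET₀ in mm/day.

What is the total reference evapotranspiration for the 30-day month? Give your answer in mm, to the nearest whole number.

ET₀ = 0.25 × (0.46 × 19.5 + 8.13) = 0.25 × 17.100 = 4.2750 mm/d
Monthly total = 4.2750 × 30 = 128.250 mm

128 mm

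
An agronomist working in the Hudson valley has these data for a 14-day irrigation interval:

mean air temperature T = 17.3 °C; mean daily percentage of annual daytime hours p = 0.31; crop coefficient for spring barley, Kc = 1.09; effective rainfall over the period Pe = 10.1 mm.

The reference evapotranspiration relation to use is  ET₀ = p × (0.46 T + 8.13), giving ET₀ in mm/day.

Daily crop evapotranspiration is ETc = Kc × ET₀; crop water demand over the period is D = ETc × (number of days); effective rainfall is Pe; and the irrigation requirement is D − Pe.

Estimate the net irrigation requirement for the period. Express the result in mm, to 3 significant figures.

66.0 mm

ET₀ = 0.31 × (0.46 × 17.3 + 8.13) = 0.31 × 16.088 = 4.9873 mm/d
ETc = Kc × ET₀ = 1.09 × 4.9873 = 5.4362 mm/d
Crop demand D = ETc × 14 d = 5.4362 × 14 = 76.107 mm
D − Pe = 76.107 − 10.1 = 66.007 mm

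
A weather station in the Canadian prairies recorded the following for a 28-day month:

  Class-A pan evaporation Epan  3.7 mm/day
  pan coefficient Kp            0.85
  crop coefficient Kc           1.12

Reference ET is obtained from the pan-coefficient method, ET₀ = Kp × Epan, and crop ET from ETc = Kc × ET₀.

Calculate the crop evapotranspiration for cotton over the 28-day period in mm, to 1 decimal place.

ET₀ = 0.85 × 3.7 = 3.1450 mm/d
ETc = Kc × ET₀ = 1.12 × 3.1450 = 3.5224 mm/d
Over 28 days: 3.5224 × 28 = 98.627 mm

98.6 mm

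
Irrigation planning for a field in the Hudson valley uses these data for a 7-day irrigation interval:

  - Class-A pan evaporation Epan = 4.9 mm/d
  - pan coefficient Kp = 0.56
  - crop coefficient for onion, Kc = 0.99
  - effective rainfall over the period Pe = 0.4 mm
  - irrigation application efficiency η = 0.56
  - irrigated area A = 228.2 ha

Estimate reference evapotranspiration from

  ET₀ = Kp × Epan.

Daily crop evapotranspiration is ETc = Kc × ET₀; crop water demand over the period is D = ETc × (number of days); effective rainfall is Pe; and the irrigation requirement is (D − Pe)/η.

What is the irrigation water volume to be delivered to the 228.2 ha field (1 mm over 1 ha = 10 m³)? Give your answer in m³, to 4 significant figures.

ET₀ = 0.56 × 4.9 = 2.7440 mm/d
ETc = Kc × ET₀ = 0.99 × 2.7440 = 2.7166 mm/d
Crop demand D = ETc × 7 d = 2.7166 × 7 = 19.016 mm
D − Pe = 19.016 − 0.4 = 18.616 mm
Gross irrigation = 18.616 / 0.56 = 33.243 mm
Volume = 33.243 mm × 228.2 ha × 10 = 75860.5 m³

75860 m³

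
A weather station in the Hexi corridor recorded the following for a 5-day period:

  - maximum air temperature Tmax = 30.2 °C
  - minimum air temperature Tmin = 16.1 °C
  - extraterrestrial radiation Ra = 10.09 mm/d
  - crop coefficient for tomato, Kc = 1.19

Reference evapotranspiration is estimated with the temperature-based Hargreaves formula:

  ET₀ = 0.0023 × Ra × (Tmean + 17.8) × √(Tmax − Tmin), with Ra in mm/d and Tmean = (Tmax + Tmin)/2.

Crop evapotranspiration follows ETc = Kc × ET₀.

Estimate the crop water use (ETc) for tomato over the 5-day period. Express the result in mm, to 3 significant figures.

21.2 mm

Tmean = (30.2 + 16.1)/2 = 23.15 °C
ET₀ = 0.0023 × 10.09 × (23.15 + 17.8) × √14.1 = 0.0023 × 10.09 × 40.95 × 3.7550 = 3.5685 mm/d
ETc = Kc × ET₀ = 1.19 × 3.5685 = 4.2465 mm/d
Over 5 days: 4.2465 × 5 = 21.233 mm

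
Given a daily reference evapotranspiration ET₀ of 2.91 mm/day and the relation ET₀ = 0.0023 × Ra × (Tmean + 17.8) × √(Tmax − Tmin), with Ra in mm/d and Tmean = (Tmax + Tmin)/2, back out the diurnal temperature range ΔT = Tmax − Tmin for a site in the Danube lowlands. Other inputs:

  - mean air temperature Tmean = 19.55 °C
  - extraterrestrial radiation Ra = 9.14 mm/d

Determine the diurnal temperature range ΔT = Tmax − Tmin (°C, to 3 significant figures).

13.7 °C

√ΔT = ET₀ / [0.0023 × Ra × (Tmean+17.8)] = 2.91 / (0.0023 × 9.14 × 37.35) = 3.7062
ΔT = 3.7062² = 13.736 °C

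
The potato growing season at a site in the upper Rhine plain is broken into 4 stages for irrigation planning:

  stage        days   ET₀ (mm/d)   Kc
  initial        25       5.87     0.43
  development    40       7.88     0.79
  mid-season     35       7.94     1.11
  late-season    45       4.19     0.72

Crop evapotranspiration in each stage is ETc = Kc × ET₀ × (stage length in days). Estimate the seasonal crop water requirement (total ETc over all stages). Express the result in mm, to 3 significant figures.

initial: 0.43 × 5.87 × 25 = 63.10 mm
development: 0.79 × 7.88 × 40 = 249.01 mm
mid-season: 1.11 × 7.94 × 35 = 308.47 mm
late-season: 0.72 × 4.19 × 45 = 135.76 mm
Seasonal total = 756.34 mm

756 mm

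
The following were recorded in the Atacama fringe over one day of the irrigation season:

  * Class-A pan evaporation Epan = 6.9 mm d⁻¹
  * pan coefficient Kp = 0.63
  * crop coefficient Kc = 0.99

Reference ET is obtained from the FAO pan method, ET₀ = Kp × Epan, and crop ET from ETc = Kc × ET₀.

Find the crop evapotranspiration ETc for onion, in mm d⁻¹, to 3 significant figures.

ET₀ = 0.63 × 6.9 = 4.3470 mm/d
ETc = Kc × ET₀ = 0.99 × 4.3470 = 4.3035 mm/d

4.30 mm d⁻¹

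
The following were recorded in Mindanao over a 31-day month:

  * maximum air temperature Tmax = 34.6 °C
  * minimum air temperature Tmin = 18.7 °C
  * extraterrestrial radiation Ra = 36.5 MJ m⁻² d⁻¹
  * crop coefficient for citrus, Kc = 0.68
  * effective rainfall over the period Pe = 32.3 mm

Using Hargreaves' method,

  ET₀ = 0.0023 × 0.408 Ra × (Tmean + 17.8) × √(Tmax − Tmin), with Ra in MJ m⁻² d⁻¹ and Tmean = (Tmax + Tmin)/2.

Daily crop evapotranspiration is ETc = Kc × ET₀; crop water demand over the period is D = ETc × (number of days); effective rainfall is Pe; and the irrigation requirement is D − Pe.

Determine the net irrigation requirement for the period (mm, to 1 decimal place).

95.7 mm

Tmean = (34.6 + 18.7)/2 = 26.65 °C
0.408 Ra = 0.408 × 36.5 = 14.8920 mm/d equivalent
ET₀ = 0.0023 × 14.8920 × (26.65 + 17.8) × √15.9 = 0.0023 × 14.8920 × 44.45 × 3.9875 = 6.0709 mm/d
ETc = Kc × ET₀ = 0.68 × 6.0709 = 4.1282 mm/d
Crop demand D = ETc × 31 d = 4.1282 × 31 = 127.974 mm
D − Pe = 127.974 − 32.3 = 95.674 mm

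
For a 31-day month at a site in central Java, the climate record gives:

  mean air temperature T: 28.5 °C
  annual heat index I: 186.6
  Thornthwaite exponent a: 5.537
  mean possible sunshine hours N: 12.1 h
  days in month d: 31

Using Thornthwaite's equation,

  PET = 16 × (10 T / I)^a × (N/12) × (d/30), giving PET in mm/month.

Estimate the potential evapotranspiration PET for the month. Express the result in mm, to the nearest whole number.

10T/I = 10 × 28.5 / 186.6 = 1.5273
(10T/I)^a = 1.5273^5.537 = 10.4325
Uncorrected PET = 16 × 10.4325 = 166.920 mm
Correction = (N/12)(d/30) = (12.1/12)(31/30) = 1.0419
PET = 166.920 × 1.0419 = 173.914 mm/month

174 mm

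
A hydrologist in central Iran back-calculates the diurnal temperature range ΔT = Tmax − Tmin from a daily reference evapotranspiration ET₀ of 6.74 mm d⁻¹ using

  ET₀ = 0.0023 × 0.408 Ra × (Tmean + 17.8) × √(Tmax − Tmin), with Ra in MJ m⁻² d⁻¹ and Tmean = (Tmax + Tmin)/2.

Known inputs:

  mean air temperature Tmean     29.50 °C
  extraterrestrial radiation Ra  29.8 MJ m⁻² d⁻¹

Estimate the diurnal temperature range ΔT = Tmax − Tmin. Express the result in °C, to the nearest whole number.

26 °C

√ΔT = ET₀ / [0.0023 × 0.408 × Ra × (Tmean+17.8)] = 6.74 / (0.0023 × 12.1584 × 47.30) = 5.0956
ΔT = 5.0956² = 25.965 °C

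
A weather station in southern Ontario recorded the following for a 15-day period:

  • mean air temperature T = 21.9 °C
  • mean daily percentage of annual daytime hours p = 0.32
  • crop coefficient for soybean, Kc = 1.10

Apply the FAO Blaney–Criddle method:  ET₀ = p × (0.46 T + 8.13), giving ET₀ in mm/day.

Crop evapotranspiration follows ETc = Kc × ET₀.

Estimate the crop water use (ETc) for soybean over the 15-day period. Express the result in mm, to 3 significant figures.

96.1 mm

ET₀ = 0.32 × (0.46 × 21.9 + 8.13) = 0.32 × 18.204 = 5.8253 mm/d
ETc = Kc × ET₀ = 1.10 × 5.8253 = 6.4078 mm/d
Over 15 days: 6.4078 × 15 = 96.117 mm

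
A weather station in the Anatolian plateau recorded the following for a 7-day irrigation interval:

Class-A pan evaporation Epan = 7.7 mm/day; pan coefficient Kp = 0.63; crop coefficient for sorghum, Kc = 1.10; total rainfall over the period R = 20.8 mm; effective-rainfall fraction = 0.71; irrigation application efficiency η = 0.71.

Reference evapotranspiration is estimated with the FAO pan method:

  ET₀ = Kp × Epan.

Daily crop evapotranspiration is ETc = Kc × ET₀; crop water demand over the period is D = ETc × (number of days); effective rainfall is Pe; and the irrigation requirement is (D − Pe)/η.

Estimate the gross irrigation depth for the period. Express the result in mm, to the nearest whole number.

ET₀ = 0.63 × 7.7 = 4.8510 mm/d
ETc = Kc × ET₀ = 1.10 × 4.8510 = 5.3361 mm/d
Crop demand D = ETc × 7 d = 5.3361 × 7 = 37.353 mm
Pe = 0.71 × 20.8 = 14.768 mm
D − Pe = 37.353 − 14.768 = 22.585 mm
Gross irrigation = 22.585 / 0.71 = 31.810 mm

32 mm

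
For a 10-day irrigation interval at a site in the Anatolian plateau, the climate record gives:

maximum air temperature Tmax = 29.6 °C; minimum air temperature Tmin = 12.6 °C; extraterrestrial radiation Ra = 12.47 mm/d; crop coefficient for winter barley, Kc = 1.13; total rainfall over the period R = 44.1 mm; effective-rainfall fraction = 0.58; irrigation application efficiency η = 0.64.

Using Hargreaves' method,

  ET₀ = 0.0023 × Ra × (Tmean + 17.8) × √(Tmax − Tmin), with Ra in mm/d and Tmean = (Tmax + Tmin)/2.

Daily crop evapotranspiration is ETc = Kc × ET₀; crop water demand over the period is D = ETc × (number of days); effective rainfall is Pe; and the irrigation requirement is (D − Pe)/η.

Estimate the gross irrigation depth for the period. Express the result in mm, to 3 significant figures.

Tmean = (29.6 + 12.6)/2 = 21.10 °C
ET₀ = 0.0023 × 12.47 × (21.10 + 17.8) × √17.0 = 0.0023 × 12.47 × 38.90 × 4.1231 = 4.6001 mm/d
ETc = Kc × ET₀ = 1.13 × 4.6001 = 5.1981 mm/d
Crop demand D = ETc × 10 d = 5.1981 × 10 = 51.981 mm
Pe = 0.58 × 44.1 = 25.578 mm
D − Pe = 51.981 − 25.578 = 26.403 mm
Gross irrigation = 26.403 / 0.64 = 41.255 mm

41.3 mm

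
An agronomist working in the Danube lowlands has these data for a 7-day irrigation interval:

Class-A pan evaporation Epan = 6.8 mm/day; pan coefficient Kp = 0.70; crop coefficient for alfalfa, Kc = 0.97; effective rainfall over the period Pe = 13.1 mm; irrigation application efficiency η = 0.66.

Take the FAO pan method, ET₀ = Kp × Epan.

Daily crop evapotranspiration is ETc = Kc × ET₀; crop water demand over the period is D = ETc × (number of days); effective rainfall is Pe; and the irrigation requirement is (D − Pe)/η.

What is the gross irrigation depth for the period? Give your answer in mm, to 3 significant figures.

29.1 mm

ET₀ = 0.70 × 6.8 = 4.7600 mm/d
ETc = Kc × ET₀ = 0.97 × 4.7600 = 4.6172 mm/d
Crop demand D = ETc × 7 d = 4.6172 × 7 = 32.320 mm
D − Pe = 32.320 − 13.1 = 19.220 mm
Gross irrigation = 19.220 / 0.66 = 29.121 mm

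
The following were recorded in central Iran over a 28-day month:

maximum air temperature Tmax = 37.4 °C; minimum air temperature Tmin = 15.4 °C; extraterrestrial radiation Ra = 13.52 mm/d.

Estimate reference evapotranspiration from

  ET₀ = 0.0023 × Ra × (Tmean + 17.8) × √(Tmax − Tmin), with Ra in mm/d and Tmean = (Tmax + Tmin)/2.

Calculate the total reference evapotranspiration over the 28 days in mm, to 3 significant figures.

181 mm

Tmean = (37.4 + 15.4)/2 = 26.40 °C
ET₀ = 0.0023 × 13.52 × (26.40 + 17.8) × √22.0 = 0.0023 × 13.52 × 44.20 × 4.6904 = 6.4467 mm/d
Over 28 days: 6.4467 × 28 = 180.508 mm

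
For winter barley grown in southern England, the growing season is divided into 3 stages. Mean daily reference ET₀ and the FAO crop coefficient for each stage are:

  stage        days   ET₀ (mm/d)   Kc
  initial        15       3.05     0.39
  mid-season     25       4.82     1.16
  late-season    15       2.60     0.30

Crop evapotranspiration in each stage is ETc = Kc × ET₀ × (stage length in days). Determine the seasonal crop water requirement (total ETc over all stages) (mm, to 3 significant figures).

initial: 0.39 × 3.05 × 15 = 17.84 mm
mid-season: 1.16 × 4.82 × 25 = 139.78 mm
late-season: 0.30 × 2.60 × 15 = 11.70 mm
Seasonal total = 169.32 mm

169 mm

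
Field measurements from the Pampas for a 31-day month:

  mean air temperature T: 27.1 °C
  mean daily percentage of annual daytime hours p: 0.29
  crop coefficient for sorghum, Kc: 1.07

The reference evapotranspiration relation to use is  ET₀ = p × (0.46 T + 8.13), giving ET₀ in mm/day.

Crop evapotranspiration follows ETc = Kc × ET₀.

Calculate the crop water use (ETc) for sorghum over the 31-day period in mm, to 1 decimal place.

198.1 mm

ET₀ = 0.29 × (0.46 × 27.1 + 8.13) = 0.29 × 20.596 = 5.9728 mm/d
ETc = Kc × ET₀ = 1.07 × 5.9728 = 6.3909 mm/d
Over 31 days: 6.3909 × 31 = 198.118 mm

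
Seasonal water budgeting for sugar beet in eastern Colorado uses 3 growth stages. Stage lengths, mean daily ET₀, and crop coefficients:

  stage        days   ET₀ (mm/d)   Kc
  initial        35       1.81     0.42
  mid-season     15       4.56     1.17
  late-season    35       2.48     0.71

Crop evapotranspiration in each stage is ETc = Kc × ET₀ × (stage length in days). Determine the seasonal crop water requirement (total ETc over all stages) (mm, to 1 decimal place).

initial: 0.42 × 1.81 × 35 = 26.61 mm
mid-season: 1.17 × 4.56 × 15 = 80.03 mm
late-season: 0.71 × 2.48 × 35 = 61.63 mm
Seasonal total = 168.27 mm

168.3 mm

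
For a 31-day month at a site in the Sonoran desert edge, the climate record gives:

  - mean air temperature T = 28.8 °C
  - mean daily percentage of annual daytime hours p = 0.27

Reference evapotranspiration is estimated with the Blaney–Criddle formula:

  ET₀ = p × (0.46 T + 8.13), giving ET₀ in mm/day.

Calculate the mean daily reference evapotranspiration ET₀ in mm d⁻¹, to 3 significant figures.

5.77 mm d⁻¹

ET₀ = 0.27 × (0.46 × 28.8 + 8.13) = 0.27 × 21.378 = 5.7721 mm/d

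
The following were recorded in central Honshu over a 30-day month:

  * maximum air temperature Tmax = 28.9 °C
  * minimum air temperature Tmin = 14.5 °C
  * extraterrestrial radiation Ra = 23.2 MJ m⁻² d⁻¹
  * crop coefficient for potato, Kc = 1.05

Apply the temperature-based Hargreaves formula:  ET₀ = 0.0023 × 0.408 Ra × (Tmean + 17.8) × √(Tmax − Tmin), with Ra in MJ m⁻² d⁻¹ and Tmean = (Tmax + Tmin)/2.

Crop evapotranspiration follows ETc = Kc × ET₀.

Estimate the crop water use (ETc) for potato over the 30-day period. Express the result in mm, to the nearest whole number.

Tmean = (28.9 + 14.5)/2 = 21.70 °C
0.408 Ra = 0.408 × 23.2 = 9.4656 mm/d equivalent
ET₀ = 0.0023 × 9.4656 × (21.70 + 17.8) × √14.4 = 0.0023 × 9.4656 × 39.50 × 3.7947 = 3.2633 mm/d
ETc = Kc × ET₀ = 1.05 × 3.2633 = 3.4265 mm/d
Over 30 days: 3.4265 × 30 = 102.795 mm

103 mm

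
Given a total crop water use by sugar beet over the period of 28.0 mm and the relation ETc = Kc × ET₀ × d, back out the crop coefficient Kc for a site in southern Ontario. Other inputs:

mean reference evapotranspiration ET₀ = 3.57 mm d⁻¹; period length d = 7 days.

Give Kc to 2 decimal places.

1.12

ETc = Kc × ET₀ × d  ⇒  Kc = ETc / (ET₀ × d)
Kc = 28.0 / (3.57 × 7) = 28.0 / 24.99 = 1.1204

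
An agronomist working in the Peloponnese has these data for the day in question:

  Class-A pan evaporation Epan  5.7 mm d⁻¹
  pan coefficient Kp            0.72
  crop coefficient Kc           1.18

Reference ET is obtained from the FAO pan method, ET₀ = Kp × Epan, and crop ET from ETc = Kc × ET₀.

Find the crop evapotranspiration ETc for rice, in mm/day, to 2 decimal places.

4.84 mm/day

ET₀ = 0.72 × 5.7 = 4.1040 mm/d
ETc = Kc × ET₀ = 1.18 × 4.1040 = 4.8427 mm/d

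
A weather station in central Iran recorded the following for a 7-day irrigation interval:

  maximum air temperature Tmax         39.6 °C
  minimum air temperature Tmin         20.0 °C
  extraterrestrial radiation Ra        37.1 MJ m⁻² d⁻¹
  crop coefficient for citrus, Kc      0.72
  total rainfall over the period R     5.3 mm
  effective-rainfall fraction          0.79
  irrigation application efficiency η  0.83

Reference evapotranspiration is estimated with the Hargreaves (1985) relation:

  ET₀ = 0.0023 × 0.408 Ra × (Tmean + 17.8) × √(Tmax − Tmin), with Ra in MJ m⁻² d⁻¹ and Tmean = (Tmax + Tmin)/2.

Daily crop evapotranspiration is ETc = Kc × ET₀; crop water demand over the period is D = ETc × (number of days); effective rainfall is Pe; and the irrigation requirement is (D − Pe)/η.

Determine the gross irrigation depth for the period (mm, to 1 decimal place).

Tmean = (39.6 + 20.0)/2 = 29.80 °C
0.408 Ra = 0.408 × 37.1 = 15.1368 mm/d equivalent
ET₀ = 0.0023 × 15.1368 × (29.80 + 17.8) × √19.6 = 0.0023 × 15.1368 × 47.60 × 4.4272 = 7.3367 mm/d
ETc = Kc × ET₀ = 0.72 × 7.3367 = 5.2824 mm/d
Crop demand D = ETc × 7 d = 5.2824 × 7 = 36.977 mm
Pe = 0.79 × 5.3 = 4.187 mm
D − Pe = 36.977 − 4.187 = 32.790 mm
Gross irrigation = 32.790 / 0.83 = 39.506 mm

39.5 mm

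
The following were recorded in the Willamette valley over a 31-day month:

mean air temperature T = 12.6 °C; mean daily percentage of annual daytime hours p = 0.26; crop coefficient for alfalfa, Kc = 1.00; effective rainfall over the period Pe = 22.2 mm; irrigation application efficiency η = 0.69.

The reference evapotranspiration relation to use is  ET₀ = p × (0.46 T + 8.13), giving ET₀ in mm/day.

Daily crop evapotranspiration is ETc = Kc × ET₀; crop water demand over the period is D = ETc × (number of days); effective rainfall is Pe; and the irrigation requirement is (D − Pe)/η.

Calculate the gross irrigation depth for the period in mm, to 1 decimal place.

ET₀ = 0.26 × (0.46 × 12.6 + 8.13) = 0.26 × 13.926 = 3.6208 mm/d
ETc = Kc × ET₀ = 1.00 × 3.6208 = 3.6208 mm/d
Crop demand D = ETc × 31 d = 3.6208 × 31 = 112.245 mm
D − Pe = 112.245 − 22.2 = 90.045 mm
Gross irrigation = 90.045 / 0.69 = 130.500 mm

130.5 mm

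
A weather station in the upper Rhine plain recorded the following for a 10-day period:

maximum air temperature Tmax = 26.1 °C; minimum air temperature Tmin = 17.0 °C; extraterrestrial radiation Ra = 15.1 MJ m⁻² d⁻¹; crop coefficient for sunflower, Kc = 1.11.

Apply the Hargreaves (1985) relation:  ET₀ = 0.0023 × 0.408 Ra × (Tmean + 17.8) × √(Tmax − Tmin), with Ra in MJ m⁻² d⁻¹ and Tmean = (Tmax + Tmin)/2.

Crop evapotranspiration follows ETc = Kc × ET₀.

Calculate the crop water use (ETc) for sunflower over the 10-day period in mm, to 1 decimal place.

Tmean = (26.1 + 17.0)/2 = 21.55 °C
0.408 Ra = 0.408 × 15.1 = 6.1608 mm/d equivalent
ET₀ = 0.0023 × 6.1608 × (21.55 + 17.8) × √9.1 = 0.0023 × 6.1608 × 39.35 × 3.0166 = 1.6820 mm/d
ETc = Kc × ET₀ = 1.11 × 1.6820 = 1.8670 mm/d
Over 10 days: 1.8670 × 10 = 18.670 mm

18.7 mm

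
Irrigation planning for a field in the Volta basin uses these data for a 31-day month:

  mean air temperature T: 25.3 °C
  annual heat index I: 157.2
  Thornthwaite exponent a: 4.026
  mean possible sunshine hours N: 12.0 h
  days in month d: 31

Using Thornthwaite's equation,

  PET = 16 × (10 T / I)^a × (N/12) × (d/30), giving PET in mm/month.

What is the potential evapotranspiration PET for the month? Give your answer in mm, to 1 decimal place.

112.3 mm

10T/I = 10 × 25.3 / 157.2 = 1.6094
(10T/I)^a = 1.6094^4.026 = 6.7925
Uncorrected PET = 16 × 6.7925 = 108.680 mm
Correction = (N/12)(d/30) = (12.0/12)(31/30) = 1.0333
PET = 108.680 × 1.0333 = 112.299 mm/month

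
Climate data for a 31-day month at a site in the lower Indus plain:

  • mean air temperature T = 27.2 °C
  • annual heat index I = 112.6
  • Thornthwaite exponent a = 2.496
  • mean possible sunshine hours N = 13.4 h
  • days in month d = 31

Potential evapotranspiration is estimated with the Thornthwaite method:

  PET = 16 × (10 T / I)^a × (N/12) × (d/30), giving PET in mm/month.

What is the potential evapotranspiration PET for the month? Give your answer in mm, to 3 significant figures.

10T/I = 10 × 27.2 / 112.6 = 2.4156
(10T/I)^a = 2.4156^2.496 = 9.0371
Uncorrected PET = 16 × 9.0371 = 144.594 mm
Correction = (N/12)(d/30) = (13.4/12)(31/30) = 1.1539
PET = 144.594 × 1.1539 = 166.847 mm/month

167 mm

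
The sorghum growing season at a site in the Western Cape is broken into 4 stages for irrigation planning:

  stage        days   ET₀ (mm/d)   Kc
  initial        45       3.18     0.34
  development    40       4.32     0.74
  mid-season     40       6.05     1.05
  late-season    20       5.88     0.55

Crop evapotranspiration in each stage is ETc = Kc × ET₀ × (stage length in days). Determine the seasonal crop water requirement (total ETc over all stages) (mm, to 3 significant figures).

495 mm

initial: 0.34 × 3.18 × 45 = 48.65 mm
development: 0.74 × 4.32 × 40 = 127.87 mm
mid-season: 1.05 × 6.05 × 40 = 254.10 mm
late-season: 0.55 × 5.88 × 20 = 64.68 mm
Seasonal total = 495.30 mm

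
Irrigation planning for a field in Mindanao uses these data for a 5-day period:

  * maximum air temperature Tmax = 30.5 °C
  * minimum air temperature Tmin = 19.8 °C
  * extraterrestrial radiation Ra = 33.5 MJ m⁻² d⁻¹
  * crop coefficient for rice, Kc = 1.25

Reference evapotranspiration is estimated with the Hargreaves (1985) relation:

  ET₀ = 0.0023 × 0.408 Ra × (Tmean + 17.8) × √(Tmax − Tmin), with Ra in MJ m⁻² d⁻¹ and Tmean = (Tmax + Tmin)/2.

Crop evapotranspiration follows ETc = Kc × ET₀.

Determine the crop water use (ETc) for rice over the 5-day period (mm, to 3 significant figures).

Tmean = (30.5 + 19.8)/2 = 25.15 °C
0.408 Ra = 0.408 × 33.5 = 13.6680 mm/d equivalent
ET₀ = 0.0023 × 13.6680 × (25.15 + 17.8) × √10.7 = 0.0023 × 13.6680 × 42.95 × 3.2711 = 4.4166 mm/d
ETc = Kc × ET₀ = 1.25 × 4.4166 = 5.5208 mm/d
Over 5 days: 5.5208 × 5 = 27.604 mm

27.6 mm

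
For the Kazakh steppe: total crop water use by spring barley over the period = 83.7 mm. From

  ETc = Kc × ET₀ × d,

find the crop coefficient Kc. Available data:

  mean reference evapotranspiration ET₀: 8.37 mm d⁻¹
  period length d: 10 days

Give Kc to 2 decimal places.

1.00

ETc = Kc × ET₀ × d  ⇒  Kc = ETc / (ET₀ × d)
Kc = 83.7 / (8.37 × 10) = 83.7 / 83.70 = 1.0000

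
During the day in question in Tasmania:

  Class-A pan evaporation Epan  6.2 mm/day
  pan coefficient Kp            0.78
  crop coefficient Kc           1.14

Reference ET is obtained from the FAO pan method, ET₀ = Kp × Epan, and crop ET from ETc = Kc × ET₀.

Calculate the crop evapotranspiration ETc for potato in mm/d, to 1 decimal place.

5.5 mm/d

ET₀ = 0.78 × 6.2 = 4.8360 mm/d
ETc = Kc × ET₀ = 1.14 × 4.8360 = 5.5130 mm/d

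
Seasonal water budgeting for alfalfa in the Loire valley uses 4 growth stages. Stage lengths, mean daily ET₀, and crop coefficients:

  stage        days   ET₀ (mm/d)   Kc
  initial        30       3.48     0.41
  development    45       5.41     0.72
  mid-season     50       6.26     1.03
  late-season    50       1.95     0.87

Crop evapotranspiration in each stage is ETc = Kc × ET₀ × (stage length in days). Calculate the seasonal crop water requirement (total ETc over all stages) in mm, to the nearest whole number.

initial: 0.41 × 3.48 × 30 = 42.80 mm
development: 0.72 × 5.41 × 45 = 175.28 mm
mid-season: 1.03 × 6.26 × 50 = 322.39 mm
late-season: 0.87 × 1.95 × 50 = 84.83 mm
Seasonal total = 625.30 mm

625 mm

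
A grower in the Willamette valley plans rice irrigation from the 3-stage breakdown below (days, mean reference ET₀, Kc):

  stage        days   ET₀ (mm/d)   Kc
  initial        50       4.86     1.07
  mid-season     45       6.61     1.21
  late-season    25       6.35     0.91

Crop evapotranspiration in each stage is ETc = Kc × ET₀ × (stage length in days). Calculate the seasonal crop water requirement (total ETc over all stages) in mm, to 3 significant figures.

764 mm

initial: 1.07 × 4.86 × 50 = 260.01 mm
mid-season: 1.21 × 6.61 × 45 = 359.91 mm
late-season: 0.91 × 6.35 × 25 = 144.46 mm
Seasonal total = 764.38 mm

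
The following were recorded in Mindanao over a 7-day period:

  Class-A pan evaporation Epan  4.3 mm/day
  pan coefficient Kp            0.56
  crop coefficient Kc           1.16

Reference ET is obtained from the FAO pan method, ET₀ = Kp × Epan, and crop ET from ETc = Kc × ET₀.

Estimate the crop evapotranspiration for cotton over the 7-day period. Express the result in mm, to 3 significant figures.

19.6 mm

ET₀ = 0.56 × 4.3 = 2.4080 mm/d
ETc = Kc × ET₀ = 1.16 × 2.4080 = 2.7933 mm/d
Over 7 days: 2.7933 × 7 = 19.553 mm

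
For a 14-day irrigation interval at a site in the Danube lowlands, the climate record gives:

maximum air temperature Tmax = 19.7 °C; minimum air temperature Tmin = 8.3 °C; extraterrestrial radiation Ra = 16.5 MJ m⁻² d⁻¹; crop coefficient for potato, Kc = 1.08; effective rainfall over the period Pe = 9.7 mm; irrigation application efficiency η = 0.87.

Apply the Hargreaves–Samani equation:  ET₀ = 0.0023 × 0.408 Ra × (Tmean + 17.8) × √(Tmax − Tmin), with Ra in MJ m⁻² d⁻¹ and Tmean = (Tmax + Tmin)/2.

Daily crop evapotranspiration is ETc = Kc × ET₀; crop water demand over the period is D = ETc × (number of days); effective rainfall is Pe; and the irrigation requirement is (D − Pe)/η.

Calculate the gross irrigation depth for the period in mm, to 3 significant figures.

17.7 mm

Tmean = (19.7 + 8.3)/2 = 14.00 °C
0.408 Ra = 0.408 × 16.5 = 6.7320 mm/d equivalent
ET₀ = 0.0023 × 6.7320 × (14.00 + 17.8) × √11.4 = 0.0023 × 6.7320 × 31.80 × 3.3764 = 1.6625 mm/d
ETc = Kc × ET₀ = 1.08 × 1.6625 = 1.7955 mm/d
Crop demand D = ETc × 14 d = 1.7955 × 14 = 25.137 mm
D − Pe = 25.137 − 9.7 = 15.437 mm
Gross irrigation = 15.437 / 0.87 = 17.744 mm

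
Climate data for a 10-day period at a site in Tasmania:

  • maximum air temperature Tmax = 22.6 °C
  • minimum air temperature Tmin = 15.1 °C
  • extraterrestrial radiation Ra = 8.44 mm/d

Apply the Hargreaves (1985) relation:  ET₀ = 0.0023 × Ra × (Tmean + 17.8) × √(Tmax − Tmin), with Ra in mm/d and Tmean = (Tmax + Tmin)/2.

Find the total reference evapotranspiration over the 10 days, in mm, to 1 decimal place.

19.5 mm

Tmean = (22.6 + 15.1)/2 = 18.85 °C
ET₀ = 0.0023 × 8.44 × (18.85 + 17.8) × √7.5 = 0.0023 × 8.44 × 36.65 × 2.7386 = 1.9484 mm/d
Over 10 days: 1.9484 × 10 = 19.484 mm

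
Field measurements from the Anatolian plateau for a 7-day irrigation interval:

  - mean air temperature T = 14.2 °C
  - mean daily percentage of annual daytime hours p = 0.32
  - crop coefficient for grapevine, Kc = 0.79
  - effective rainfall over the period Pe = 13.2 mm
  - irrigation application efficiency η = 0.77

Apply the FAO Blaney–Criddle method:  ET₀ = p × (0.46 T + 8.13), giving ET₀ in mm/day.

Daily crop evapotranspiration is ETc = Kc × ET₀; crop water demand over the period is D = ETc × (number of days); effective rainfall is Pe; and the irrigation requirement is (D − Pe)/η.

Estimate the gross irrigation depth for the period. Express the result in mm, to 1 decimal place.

16.6 mm

ET₀ = 0.32 × (0.46 × 14.2 + 8.13) = 0.32 × 14.662 = 4.6918 mm/d
ETc = Kc × ET₀ = 0.79 × 4.6918 = 3.7065 mm/d
Crop demand D = ETc × 7 d = 3.7065 × 7 = 25.946 mm
D − Pe = 25.946 − 13.2 = 12.746 mm
Gross irrigation = 12.746 / 0.77 = 16.553 mm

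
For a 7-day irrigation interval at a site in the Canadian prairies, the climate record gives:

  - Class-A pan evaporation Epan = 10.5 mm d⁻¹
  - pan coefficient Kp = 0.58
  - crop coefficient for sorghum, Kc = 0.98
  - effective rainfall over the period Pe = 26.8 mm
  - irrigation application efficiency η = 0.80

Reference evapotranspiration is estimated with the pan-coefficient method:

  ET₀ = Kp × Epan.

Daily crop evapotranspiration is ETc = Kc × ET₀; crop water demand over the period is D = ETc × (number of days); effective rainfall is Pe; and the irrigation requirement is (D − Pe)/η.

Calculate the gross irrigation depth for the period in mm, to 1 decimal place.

ET₀ = 0.58 × 10.5 = 6.0900 mm/d
ETc = Kc × ET₀ = 0.98 × 6.0900 = 5.9682 mm/d
Crop demand D = ETc × 7 d = 5.9682 × 7 = 41.777 mm
D − Pe = 41.777 − 26.8 = 14.977 mm
Gross irrigation = 14.977 / 0.80 = 18.721 mm

18.7 mm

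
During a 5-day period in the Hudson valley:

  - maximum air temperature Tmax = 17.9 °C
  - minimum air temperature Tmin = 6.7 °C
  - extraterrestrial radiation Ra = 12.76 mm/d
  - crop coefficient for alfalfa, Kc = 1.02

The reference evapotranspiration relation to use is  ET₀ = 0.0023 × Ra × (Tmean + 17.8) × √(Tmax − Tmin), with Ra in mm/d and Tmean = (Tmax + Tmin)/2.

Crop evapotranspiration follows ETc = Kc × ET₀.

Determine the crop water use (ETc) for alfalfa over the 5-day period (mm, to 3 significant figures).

15.1 mm

Tmean = (17.9 + 6.7)/2 = 12.30 °C
ET₀ = 0.0023 × 12.76 × (12.30 + 17.8) × √11.2 = 0.0023 × 12.76 × 30.10 × 3.3466 = 2.9563 mm/d
ETc = Kc × ET₀ = 1.02 × 2.9563 = 3.0154 mm/d
Over 5 days: 3.0154 × 5 = 15.077 mm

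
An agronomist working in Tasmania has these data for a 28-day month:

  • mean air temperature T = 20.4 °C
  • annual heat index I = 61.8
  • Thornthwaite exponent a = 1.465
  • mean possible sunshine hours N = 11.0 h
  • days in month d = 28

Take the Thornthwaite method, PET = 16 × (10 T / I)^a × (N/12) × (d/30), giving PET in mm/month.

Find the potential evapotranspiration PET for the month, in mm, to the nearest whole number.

10T/I = 10 × 20.4 / 61.8 = 3.3010
(10T/I)^a = 3.3010^1.465 = 5.7520
Uncorrected PET = 16 × 5.7520 = 92.032 mm
Correction = (N/12)(d/30) = (11.0/12)(28/30) = 0.8556
PET = 92.032 × 0.8556 = 78.743 mm/month

79 mm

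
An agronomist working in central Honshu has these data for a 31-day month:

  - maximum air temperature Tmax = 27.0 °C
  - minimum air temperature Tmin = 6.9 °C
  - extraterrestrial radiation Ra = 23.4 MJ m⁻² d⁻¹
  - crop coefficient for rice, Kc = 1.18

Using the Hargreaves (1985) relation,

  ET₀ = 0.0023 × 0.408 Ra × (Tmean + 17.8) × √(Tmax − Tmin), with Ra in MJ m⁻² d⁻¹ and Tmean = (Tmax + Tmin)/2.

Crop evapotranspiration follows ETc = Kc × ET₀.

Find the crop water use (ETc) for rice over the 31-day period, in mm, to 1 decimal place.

Tmean = (27.0 + 6.9)/2 = 16.95 °C
0.408 Ra = 0.408 × 23.4 = 9.5472 mm/d equivalent
ET₀ = 0.0023 × 9.5472 × (16.95 + 17.8) × √20.1 = 0.0023 × 9.5472 × 34.75 × 4.4833 = 3.4210 mm/d
ETc = Kc × ET₀ = 1.18 × 3.4210 = 4.0368 mm/d
Over 31 days: 4.0368 × 31 = 125.141 mm

125.1 mm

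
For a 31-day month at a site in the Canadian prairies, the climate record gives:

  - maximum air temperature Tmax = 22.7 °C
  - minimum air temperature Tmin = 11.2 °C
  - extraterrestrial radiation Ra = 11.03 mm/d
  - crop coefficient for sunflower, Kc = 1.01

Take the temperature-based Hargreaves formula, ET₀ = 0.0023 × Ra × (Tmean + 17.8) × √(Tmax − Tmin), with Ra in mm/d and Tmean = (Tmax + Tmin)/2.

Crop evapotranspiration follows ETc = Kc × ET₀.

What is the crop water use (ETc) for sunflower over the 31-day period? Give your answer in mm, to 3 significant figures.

93.6 mm

Tmean = (22.7 + 11.2)/2 = 16.95 °C
ET₀ = 0.0023 × 11.03 × (16.95 + 17.8) × √11.5 = 0.0023 × 11.03 × 34.75 × 3.3912 = 2.9896 mm/d
ETc = Kc × ET₀ = 1.01 × 2.9896 = 3.0195 mm/d
Over 31 days: 3.0195 × 31 = 93.605 mm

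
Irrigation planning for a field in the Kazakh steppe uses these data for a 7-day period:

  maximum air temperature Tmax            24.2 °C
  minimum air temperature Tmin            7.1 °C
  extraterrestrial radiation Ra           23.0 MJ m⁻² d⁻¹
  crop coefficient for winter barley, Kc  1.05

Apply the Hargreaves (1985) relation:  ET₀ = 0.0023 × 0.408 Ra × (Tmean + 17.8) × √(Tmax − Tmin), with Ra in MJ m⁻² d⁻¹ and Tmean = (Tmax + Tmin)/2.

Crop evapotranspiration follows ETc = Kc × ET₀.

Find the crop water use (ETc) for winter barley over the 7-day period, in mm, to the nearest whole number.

22 mm

Tmean = (24.2 + 7.1)/2 = 15.65 °C
0.408 Ra = 0.408 × 23.0 = 9.3840 mm/d equivalent
ET₀ = 0.0023 × 9.3840 × (15.65 + 17.8) × √17.1 = 0.0023 × 9.3840 × 33.45 × 4.1352 = 2.9854 mm/d
ETc = Kc × ET₀ = 1.05 × 2.9854 = 3.1347 mm/d
Over 7 days: 3.1347 × 7 = 21.943 mm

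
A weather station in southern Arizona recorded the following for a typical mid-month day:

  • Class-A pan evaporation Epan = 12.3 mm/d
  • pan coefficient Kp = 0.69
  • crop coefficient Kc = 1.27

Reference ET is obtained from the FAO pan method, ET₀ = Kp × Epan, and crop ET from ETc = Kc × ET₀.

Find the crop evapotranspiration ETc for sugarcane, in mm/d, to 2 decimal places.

ET₀ = 0.69 × 12.3 = 8.4870 mm/d
ETc = Kc × ET₀ = 1.27 × 8.4870 = 10.7785 mm/d

10.78 mm/d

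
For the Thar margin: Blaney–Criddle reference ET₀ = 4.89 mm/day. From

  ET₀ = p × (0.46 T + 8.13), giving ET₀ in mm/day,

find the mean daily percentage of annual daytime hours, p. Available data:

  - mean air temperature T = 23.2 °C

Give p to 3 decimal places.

p = ET₀ / (0.46 T + 8.13) = 4.89 / (0.46 × 23.2 + 8.13) = 4.89 / 18.802 = 0.2601

0.260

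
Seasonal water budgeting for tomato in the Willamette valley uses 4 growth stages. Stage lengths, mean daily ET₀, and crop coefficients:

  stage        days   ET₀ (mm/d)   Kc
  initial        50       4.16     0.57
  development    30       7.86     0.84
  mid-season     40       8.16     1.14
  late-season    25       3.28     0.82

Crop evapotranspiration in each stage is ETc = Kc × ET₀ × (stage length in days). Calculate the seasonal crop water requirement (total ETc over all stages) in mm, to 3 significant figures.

initial: 0.57 × 4.16 × 50 = 118.56 mm
development: 0.84 × 7.86 × 30 = 198.07 mm
mid-season: 1.14 × 8.16 × 40 = 372.10 mm
late-season: 0.82 × 3.28 × 25 = 67.24 mm
Seasonal total = 755.97 mm

756 mm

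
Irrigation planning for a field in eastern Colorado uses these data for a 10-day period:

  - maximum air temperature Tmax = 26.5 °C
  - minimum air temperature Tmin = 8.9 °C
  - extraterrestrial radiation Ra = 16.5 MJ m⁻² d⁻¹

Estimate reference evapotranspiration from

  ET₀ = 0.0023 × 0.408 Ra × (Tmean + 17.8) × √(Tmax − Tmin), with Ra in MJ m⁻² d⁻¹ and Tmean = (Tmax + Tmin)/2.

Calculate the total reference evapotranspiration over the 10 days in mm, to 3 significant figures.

23.1 mm

Tmean = (26.5 + 8.9)/2 = 17.70 °C
0.408 Ra = 0.408 × 16.5 = 6.7320 mm/d equivalent
ET₀ = 0.0023 × 6.7320 × (17.70 + 17.8) × √17.6 = 0.0023 × 6.7320 × 35.50 × 4.1952 = 2.3060 mm/d
Over 10 days: 2.3060 × 10 = 23.060 mm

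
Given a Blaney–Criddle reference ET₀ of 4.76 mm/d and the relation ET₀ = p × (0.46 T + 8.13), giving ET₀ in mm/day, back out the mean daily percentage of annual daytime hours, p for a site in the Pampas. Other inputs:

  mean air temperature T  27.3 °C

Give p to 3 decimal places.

p = ET₀ / (0.46 T + 8.13) = 4.76 / (0.46 × 27.3 + 8.13) = 4.76 / 20.688 = 0.2301

0.230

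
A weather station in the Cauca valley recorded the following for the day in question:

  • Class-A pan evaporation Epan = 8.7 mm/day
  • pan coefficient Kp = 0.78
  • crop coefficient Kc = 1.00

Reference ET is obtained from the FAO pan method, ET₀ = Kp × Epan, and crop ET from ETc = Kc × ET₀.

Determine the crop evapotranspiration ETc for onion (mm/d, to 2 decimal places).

ET₀ = 0.78 × 8.7 = 6.7860 mm/d
ETc = Kc × ET₀ = 1.00 × 6.7860 = 6.7860 mm/d

6.79 mm/d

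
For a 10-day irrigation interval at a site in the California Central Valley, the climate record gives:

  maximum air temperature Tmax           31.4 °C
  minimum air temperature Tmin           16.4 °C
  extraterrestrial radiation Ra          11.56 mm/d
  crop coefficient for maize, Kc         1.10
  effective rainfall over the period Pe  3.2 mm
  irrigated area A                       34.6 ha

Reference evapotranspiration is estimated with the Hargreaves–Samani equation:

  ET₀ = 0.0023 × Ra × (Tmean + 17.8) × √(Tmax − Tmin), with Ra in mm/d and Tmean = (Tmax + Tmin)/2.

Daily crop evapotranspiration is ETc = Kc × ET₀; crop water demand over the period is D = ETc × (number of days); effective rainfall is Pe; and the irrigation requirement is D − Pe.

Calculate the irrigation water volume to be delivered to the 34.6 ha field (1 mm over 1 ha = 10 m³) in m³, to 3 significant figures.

15200 m³

Tmean = (31.4 + 16.4)/2 = 23.90 °C
ET₀ = 0.0023 × 11.56 × (23.90 + 17.8) × √15.0 = 0.0023 × 11.56 × 41.70 × 3.8730 = 4.2941 mm/d
ETc = Kc × ET₀ = 1.10 × 4.2941 = 4.7235 mm/d
Crop demand D = ETc × 10 d = 4.7235 × 10 = 47.235 mm
D − Pe = 47.235 − 3.2 = 44.035 mm
Volume = 44.035 mm × 34.6 ha × 10 = 15236.1 m³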